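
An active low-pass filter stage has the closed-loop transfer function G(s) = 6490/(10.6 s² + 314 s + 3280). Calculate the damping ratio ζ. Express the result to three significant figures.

ζ ≈ 0.842

Dividing through by 10.6: denominator becomes s² + 29.62 s + 309.4.
So ω_n = √309.4 = 17.6 rad/s and ζ = 29.62/(2·17.6) = 0.842.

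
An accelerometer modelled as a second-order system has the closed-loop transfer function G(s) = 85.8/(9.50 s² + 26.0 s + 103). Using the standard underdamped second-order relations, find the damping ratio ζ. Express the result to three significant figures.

Dividing through by 9.50: denominator becomes s² + 2.737 s + 10.84.
So ω_n = √10.84 = 3.29 rad/s and ζ = 2.737/(2·3.29) = 0.416.

ζ ≈ 0.416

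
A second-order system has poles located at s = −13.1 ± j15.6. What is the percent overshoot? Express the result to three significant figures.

%OS ≈ 7.15%

|pole| = ω_n = √(13.1² + 15.6²) = 20.4 rad/s; ζ = cos θ = σ/ω_n = 0.643.
%OS = 100·exp(−πζ/√(1−ζ²)) = 7.15%.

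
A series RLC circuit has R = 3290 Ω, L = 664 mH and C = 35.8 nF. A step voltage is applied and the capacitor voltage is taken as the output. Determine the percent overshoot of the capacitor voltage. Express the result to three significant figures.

For a series RLC circuit (capacitor voltage as output), ω_n = 1/√(LC) = 1/√(664 mH · 35.8 nF) = 6490 rad/s.
ζ = (R/2)·√(C/L) = (3290/2)·√(35.8 nF/664 mH) = 0.382.
%OS = 100 e^{−πζ/√(1−ζ²)} with ζ = 0.382 gives 27.3%.

%OS ≈ 27.3%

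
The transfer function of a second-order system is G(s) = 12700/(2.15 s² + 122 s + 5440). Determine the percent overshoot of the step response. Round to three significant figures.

%OS ≈ 11.7%

Dividing through by 2.15: denominator becomes s² + 56.74 s + 2530.
So ω_n = √2530 = 50.3 rad/s and ζ = 56.74/(2·50.3) = 0.564.
%OS = 100 e^{−πζ/√(1−ζ²)} with ζ = 0.564 gives 11.7%.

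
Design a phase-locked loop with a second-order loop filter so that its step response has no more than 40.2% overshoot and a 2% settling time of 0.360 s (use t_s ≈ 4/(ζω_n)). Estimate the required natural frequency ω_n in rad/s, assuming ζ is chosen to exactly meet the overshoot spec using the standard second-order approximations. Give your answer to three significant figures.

ζ = −ln(OS)/√(π² + (ln OS)²). With OS = 0.402, ln OS = −0.9113 and ζ = 0.9113/3.271 = 0.279.
From t_s ≈ 4/(ζω_n): ω_n = 4/(ζ·t_s) = 4/(0.279·0.360) = 39.9 rad/s.

ω_n ≈ 39.9 rad/s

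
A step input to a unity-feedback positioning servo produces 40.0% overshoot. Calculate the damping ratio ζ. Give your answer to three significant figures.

ζ ≈ 0.280

ζ = −ln(OS)/√(π² + (ln OS)²). With OS = 0.400, ln OS = −0.9163 and ζ = 0.9163/3.272 = 0.280.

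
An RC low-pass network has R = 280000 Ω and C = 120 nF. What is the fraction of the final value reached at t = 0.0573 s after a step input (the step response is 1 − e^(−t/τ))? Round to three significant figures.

τ = RC = 280000 × 120 nF = 0.0336 s.
y(t)/y_∞ = 1 − e^(−t/τ) = 1 − e^(−0.0573/0.0336) = 1 − e^(−1.71) = 0.818.

y/y_∞ ≈ 0.818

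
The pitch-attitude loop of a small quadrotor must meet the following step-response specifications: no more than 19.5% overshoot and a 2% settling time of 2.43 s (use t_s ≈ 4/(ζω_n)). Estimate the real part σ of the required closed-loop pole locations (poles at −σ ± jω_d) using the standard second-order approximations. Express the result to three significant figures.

σ ≈ 1.65

The settling-time spec alone fixes σ = ζω_n = 4/t_s = 4/2.43 = 1.65.
(Overshoot then fixes ζ = 0.462 and hence ω_d = σ·√(1−ζ²)/ζ = 3.16 rad/s.)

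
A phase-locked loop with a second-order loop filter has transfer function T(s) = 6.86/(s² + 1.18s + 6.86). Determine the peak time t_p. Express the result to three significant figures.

t_p ≈ 1.23 s

Comparing the denominator to s² + 2ζω_n s + ω_n²: ω_n = √6.86 = 2.62 rad/s, and 2ζω_n = 1.18 so ζ = 1.18/(2·2.62) = 0.225.
The damped frequency ω_d = ω_n√(1−ζ²) = 2.55 rad/s. Then t_p = π/ω_d = 1.23 s.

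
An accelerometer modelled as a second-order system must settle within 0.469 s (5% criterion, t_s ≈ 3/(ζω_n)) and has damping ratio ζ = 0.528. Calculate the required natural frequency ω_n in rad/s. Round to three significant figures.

ω_n ≈ 12.1 rad/s

Rearranging t_s ≈ 3/(ζω_n) gives ω_n = 3/(ζ·t_s) = 3/(0.528 × 0.469) = 12.1 rad/s.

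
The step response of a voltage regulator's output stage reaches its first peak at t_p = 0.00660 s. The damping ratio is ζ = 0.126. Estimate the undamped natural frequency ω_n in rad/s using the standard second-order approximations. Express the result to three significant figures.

Peak time t_p = π/ω_d, so ω_d = π/t_p = π/0.00660 = 476 rad/s.
ω_n = ω_d/√(1−ζ²) = 476/√0.984 = 480 rad/s.

ω_n ≈ 480 rad/s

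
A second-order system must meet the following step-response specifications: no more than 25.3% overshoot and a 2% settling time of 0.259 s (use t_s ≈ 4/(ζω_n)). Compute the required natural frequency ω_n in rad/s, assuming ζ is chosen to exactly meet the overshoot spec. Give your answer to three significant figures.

ζ = −ln(OS)/√(π² + (ln OS)²). With OS = 0.253, ln OS = −1.374 and ζ = 1.374/3.429 = 0.401.
From t_s ≈ 4/(ζω_n): ω_n = 4/(ζ·t_s) = 4/(0.401·0.259) = 38.5 rad/s.

ω_n ≈ 38.5 rad/s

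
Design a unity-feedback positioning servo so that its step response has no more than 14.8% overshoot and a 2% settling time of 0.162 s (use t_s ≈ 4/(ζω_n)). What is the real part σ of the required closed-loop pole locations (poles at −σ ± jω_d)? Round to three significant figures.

σ ≈ 24.7

The settling-time spec alone fixes σ = ζω_n = 4/t_s = 4/0.162 = 24.7.
(Overshoot then fixes ζ = 0.520 and hence ω_d = σ·√(1−ζ²)/ζ = 40.6 rad/s.)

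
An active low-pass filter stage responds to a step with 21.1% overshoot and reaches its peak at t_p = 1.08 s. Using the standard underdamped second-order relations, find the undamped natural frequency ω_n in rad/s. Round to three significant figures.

ω_n ≈ 3.25 rad/s

The overshoot fixes ζ = −ln(OS)/√(π²+ln²(OS)) = 0.444.
t_p = π/ω_d ⇒ ω_d = 2.91 rad/s; then ω_n = ω_d/√(1−ζ²) = 3.25 rad/s.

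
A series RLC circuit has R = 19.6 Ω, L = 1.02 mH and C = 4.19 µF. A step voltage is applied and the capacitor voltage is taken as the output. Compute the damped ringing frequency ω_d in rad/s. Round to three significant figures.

ω_d ≈ 11900 rad/s

For a series RLC circuit (capacitor voltage as output), ω_n = 1/√(LC) = 1/√(1.02 mH · 4.19 µF) = 15300 rad/s.
ζ = (R/2)·√(C/L) = (19.6/2)·√(4.19 µF/1.02 mH) = 0.628.
ω_d = 15300·√(1 − 0.628²) = 11900 rad/s.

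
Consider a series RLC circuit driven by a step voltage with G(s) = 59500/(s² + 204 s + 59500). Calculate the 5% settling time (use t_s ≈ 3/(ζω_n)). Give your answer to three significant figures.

Matching coefficients with s² + 2ζω_n s + ω_n² gives ω_n² = 59500 ⇒ ω_n = 244 rad/s, and ζ = 204/(2ω_n) = 0.418.
t_s ≈ 3/(ζω_n) = 3/(0.418·244) = 0.0294 s.

t_s ≈ 0.0294 s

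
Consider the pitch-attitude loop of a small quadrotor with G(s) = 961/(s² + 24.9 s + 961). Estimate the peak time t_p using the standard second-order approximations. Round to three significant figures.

t_p ≈ 0.111 s

ω_n = √961 = 31.0 rad/s; ζ = 24.9/(2·31.0) = 0.402.
ω_d = ω_n√(1−ζ²) = 28.4 rad/s. Then t_p = π/ω_d = 0.111 s.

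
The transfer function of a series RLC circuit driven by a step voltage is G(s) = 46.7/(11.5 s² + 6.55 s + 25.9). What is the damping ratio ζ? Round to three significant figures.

Dividing through by 11.5: denominator becomes s² + 0.5696 s + 2.252.
So ω_n = √2.252 = 1.50 rad/s and ζ = 0.5696/(2·1.50) = 0.190.

ζ ≈ 0.190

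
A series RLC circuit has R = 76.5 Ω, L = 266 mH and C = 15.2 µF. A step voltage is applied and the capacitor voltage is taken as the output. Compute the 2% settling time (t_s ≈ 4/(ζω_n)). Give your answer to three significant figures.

For a series RLC circuit (capacitor voltage as output), ω_n = 1/√(LC) = 1/√(266 mH · 15.2 µF) = 497 rad/s.
ζ = (R/2)·√(C/L) = (76.5/2)·√(15.2 µF/266 mH) = 0.289.
t_s ≈ 4/(ζω_n) = 0.0278 s.

t_s ≈ 0.0278 s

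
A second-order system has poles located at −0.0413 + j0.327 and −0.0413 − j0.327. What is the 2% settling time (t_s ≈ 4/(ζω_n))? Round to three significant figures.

For poles at −σ ± jω_d, ζω_n = σ = 0.0413, so t_s ≈ 4/σ = 96.9 s.

t_s ≈ 96.9 s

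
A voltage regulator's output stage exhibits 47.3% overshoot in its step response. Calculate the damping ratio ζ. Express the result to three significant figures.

From %OS = 100·exp(−πζ/√(1−ζ²)), invert to get ζ = −ln(OS)/√(π² + ln²(OS)) with OS = 0.473.
−ln 0.473 = 0.7487, so ζ = 0.7487/√(π² + 0.5605) = 0.232.

ζ ≈ 0.232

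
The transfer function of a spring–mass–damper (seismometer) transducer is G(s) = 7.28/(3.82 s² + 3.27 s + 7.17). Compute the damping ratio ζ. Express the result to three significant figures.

Dividing through by 3.82: denominator becomes s² + 0.8560 s + 1.877.
So ω_n = √1.877 = 1.37 rad/s and ζ = 0.8560/(2·1.37) = 0.312.

ζ ≈ 0.312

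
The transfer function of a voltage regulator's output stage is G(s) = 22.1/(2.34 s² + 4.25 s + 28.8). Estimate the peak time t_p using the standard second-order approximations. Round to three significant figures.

t_p ≈ 0.927 s

Dividing through by 2.34: denominator becomes s² + 1.816 s + 12.31.
So ω_n = √12.31 = 3.51 rad/s and ζ = 1.816/(2·3.51) = 0.259.
ω_d = ω_n√(1−ζ²) = 3.39 rad/s. t_p = π/ω_d = 0.927 s.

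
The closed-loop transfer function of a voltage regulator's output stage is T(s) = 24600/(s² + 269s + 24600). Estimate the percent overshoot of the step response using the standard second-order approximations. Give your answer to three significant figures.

%OS ≈ 0.532%

ω_n = √24600 = 157 rad/s; ζ = 269/(2·157) = 0.858.
%OS = 100 e^{−πζ/√(1−ζ²)} with ζ = 0.858 gives 0.532%.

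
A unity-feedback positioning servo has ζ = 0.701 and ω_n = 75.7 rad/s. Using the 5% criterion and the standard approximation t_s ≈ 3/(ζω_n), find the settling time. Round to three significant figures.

t_s ≈ 0.0565 s

t_s ≈ 3/(ζω_n) = 3/(0.701 × 75.7) = 0.0565 s.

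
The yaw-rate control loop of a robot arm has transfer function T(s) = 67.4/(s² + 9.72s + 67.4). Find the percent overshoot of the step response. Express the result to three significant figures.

%OS ≈ 9.95%

ω_n = √67.4 = 8.21 rad/s; ζ = 9.72/(2·8.21) = 0.592.
%OS = 100 e^{−πζ/√(1−ζ²)} with ζ = 0.592 gives 9.95%.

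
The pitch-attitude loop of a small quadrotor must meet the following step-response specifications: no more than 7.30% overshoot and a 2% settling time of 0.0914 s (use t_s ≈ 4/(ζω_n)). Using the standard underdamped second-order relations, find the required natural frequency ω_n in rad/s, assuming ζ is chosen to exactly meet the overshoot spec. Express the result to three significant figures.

ω_n ≈ 68.4 rad/s

Inverting the overshoot relation: ζ = |ln 0.0730|/√(π² + ln²0.0730) = 0.640.
Then ω_n = 4/(ζ t_s) = 4/(0.640 × 0.0914) = 68.4 rad/s.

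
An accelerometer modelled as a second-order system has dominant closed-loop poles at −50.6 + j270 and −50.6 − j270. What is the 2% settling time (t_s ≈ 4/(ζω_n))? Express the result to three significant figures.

t_s ≈ 0.0791 s

For poles at −σ ± jω_d, ζω_n = σ = 50.6, so t_s ≈ 4/σ = 0.0791 s.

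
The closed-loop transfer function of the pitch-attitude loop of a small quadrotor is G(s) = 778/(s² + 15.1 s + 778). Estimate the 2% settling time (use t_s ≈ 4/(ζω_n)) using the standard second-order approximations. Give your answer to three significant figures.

t_s ≈ 0.530 s

ω_n = √778 = 27.9 rad/s; ζ = 15.1/(2·27.9) = 0.271.
t_s ≈ 4/(ζω_n) = 4/(0.271·27.9) = 0.530 s.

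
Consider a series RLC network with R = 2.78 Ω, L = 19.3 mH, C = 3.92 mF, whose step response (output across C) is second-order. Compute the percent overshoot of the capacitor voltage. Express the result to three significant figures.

For a series RLC circuit (capacitor voltage as output), ω_n = 1/√(LC) = 1/√(19.3 mH · 3.92 mF) = 115 rad/s.
ζ = (R/2)·√(C/L) = (2.78/2)·√(3.92 mF/19.3 mH) = 0.626.
Overshoot: exp(−π·0.626/√(1−0.626²)) = 0.0801, i.e. 8.01%.

%OS ≈ 8.01%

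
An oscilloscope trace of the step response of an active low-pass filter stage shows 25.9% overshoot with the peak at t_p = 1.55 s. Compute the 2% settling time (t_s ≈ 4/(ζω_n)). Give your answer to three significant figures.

t_s ≈ 4.59 s

From the overshoot, ζ = −ln(OS)/√(π²+ln²(OS)) = 0.395.
t_p = π/ω_d ⇒ ω_d = 2.03 rad/s; then ω_n = ω_d/√(1−ζ²) = 2.21 rad/s.
t_s ≈ 4/(ζω_n) = 4/(0.395·2.21) = 4.59 s.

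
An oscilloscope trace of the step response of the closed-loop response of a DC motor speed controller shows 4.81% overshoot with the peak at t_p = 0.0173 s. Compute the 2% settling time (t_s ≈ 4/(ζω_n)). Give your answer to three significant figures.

From the overshoot, ζ = −ln(OS)/√(π²+ln²(OS)) = 0.695.
t_p = π/ω_d ⇒ ω_d = 182 rad/s; then ω_n = ω_d/√(1−ζ²) = 252 rad/s.
t_s ≈ 4/(ζω_n) = 4/(0.695·252) = 0.0228 s.

t_s ≈ 0.0228 s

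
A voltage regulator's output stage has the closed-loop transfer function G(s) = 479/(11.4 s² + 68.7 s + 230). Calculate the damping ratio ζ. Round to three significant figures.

Dividing through by 11.4: denominator becomes s² + 6.026 s + 20.18.
So ω_n = √20.18 = 4.49 rad/s and ζ = 6.026/(2·4.49) = 0.671.

ζ ≈ 0.671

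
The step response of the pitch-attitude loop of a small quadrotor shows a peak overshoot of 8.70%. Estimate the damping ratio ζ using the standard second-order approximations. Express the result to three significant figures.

Inverting the overshoot relation: ζ = |ln 0.0870|/√(π² + ln²0.0870) = 0.614.

ζ ≈ 0.614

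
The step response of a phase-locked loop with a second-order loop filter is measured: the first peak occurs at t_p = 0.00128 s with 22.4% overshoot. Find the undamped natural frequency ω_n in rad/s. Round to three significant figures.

ω_n ≈ 2720 rad/s

The overshoot fixes ζ = −ln(OS)/√(π²+ln²(OS)) = 0.430.
t_p = π/ω_d ⇒ ω_d = 2450 rad/s; then ω_n = ω_d/√(1−ζ²) = 2720 rad/s.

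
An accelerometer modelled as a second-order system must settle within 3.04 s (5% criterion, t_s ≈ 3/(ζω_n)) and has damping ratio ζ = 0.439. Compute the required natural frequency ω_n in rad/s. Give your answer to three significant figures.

Rearranging t_s ≈ 3/(ζω_n) gives ω_n = 3/(ζ·t_s) = 3/(0.439 × 3.04) = 2.25 rad/s.

ω_n ≈ 2.25 rad/s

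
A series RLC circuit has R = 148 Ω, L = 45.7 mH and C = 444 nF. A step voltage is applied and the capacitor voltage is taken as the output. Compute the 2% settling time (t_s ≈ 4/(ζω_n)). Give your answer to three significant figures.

For a series RLC circuit (capacitor voltage as output), ω_n = 1/√(LC) = 1/√(45.7 mH · 444 nF) = 7020 rad/s.
ζ = (R/2)·√(C/L) = (148/2)·√(444 nF/45.7 mH) = 0.231.
t_s ≈ 4/(ζω_n) = 0.00247 s.

t_s ≈ 0.00247 s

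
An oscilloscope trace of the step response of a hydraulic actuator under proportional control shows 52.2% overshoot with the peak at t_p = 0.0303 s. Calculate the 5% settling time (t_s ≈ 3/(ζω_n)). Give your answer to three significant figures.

t_s ≈ 0.140 s

From the overshoot, ζ = −ln(OS)/√(π²+ln²(OS)) = 0.203.
t_p = π/ω_d ⇒ ω_d = 104 rad/s; then ω_n = ω_d/√(1−ζ²) = 106 rad/s.
t_s ≈ 3/(ζω_n) = 3/(0.203·106) = 0.140 s.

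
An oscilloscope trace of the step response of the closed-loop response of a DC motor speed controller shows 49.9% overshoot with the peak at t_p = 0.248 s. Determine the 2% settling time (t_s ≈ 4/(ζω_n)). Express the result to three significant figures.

ζ from %OS: ζ = |ln 0.499|/√(π²+ln²0.499) = 0.216.
From t_p = π/ω_d, ω_d = π/0.248 = 12.7 rad/s, so ω_n = ω_d/√(1−ζ²) = 13.0 rad/s.
t_s ≈ 4/(ζω_n) = 4/(0.216·13.0) = 1.43 s.

t_s ≈ 1.43 s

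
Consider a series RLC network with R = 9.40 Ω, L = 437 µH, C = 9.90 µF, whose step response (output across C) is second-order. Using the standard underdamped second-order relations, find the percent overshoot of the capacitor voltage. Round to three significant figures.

%OS ≈ 4.31%

For a series RLC circuit (capacitor voltage as output), ω_n = 1/√(LC) = 1/√(437 µH · 9.90 µF) = 15200 rad/s.
ζ = (R/2)·√(C/L) = (9.40/2)·√(9.90 µF/437 µH) = 0.707.
%OS = 100 e^{−πζ/√(1−ζ²)} with ζ = 0.707 gives 4.31%.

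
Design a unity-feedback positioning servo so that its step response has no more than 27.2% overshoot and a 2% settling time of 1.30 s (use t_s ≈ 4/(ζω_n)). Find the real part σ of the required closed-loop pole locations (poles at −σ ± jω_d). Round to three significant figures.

σ ≈ 3.08

The settling-time spec alone fixes σ = ζω_n = 4/t_s = 4/1.30 = 3.08.
(Overshoot then fixes ζ = 0.383 and hence ω_d = σ·√(1−ζ²)/ζ = 7.42 rad/s.)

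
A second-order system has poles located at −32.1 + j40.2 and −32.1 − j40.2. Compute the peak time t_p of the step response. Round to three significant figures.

t_p = π/ω_d with ω_d = 40.2 (the imaginary part), so t_p = 0.0781 s.

t_p ≈ 0.0781 s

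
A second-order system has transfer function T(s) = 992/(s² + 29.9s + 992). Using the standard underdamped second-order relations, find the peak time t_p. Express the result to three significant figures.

t_p ≈ 0.113 s

Matching coefficients with s² + 2ζω_n s + ω_n² gives ω_n² = 992 ⇒ ω_n = 31.5 rad/s, and ζ = 29.9/(2ω_n) = 0.475.
ω_d = ω_n√(1−ζ²) = 27.7 rad/s. Then t_p = π/ω_d = 0.113 s.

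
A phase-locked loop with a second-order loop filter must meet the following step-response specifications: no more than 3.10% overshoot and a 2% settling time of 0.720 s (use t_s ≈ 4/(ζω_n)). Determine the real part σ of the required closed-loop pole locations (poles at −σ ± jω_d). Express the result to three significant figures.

The settling-time spec alone fixes σ = ζω_n = 4/t_s = 4/0.720 = 5.56.
(Overshoot then fixes ζ = 0.742 and hence ω_d = σ·√(1−ζ²)/ζ = 5.02 rad/s.)

σ ≈ 5.56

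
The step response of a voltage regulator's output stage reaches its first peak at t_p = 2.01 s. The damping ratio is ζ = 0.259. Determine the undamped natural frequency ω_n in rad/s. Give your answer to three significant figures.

Peak time t_p = π/ω_d, so ω_d = π/t_p = π/2.01 = 1.56 rad/s.
ω_n = ω_d/√(1−ζ²) = 1.56/√0.933 = 1.62 rad/s.

ω_n ≈ 1.62 rad/s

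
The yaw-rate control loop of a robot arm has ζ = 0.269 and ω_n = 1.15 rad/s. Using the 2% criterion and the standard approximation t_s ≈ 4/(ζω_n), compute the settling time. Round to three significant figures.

t_s ≈ 12.9 s

t_s ≈ 4/(ζω_n) = 4/(0.269 × 1.15) = 12.9 s.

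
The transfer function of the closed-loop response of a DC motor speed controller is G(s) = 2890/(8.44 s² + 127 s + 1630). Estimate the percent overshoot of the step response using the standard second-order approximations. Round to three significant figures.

Dividing through by 8.44: denominator becomes s² + 15.05 s + 193.1.
So ω_n = √193.1 = 13.9 rad/s and ζ = 15.05/(2·13.9) = 0.541.
Overshoot: exp(−π·0.541/√(1−0.541²)) = 0.132, i.e. 13.2%.

%OS ≈ 13.2%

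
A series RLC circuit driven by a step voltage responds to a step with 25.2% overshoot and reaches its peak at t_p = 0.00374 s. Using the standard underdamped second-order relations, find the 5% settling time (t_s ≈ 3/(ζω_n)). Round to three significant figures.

The overshoot fixes ζ = −ln(OS)/√(π²+ln²(OS)) = 0.402.
From t_p = π/ω_d, ω_d = π/0.00374 = 840 rad/s, so ω_n = ω_d/√(1−ζ²) = 917 rad/s.
t_s ≈ 3/(ζω_n) = 3/(0.402·917) = 0.00814 s.

t_s ≈ 0.00814 s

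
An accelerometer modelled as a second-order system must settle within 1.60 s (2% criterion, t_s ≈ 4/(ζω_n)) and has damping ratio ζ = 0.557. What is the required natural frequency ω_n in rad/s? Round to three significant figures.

Rearranging t_s ≈ 4/(ζω_n) gives ω_n = 4/(ζ·t_s) = 4/(0.557 × 1.60) = 4.49 rad/s.

ω_n ≈ 4.49 rad/s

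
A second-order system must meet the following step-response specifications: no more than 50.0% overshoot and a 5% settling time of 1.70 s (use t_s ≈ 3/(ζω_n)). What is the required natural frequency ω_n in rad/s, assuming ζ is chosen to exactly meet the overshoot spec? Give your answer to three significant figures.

ζ = −ln(OS)/√(π² + (ln OS)²). With OS = 0.500, ln OS = −0.6931 and ζ = 0.6931/3.217 = 0.215.
From t_s ≈ 3/(ζω_n): ω_n = 3/(ζ·t_s) = 3/(0.215·1.70) = 8.19 rad/s.

ω_n ≈ 8.19 rad/s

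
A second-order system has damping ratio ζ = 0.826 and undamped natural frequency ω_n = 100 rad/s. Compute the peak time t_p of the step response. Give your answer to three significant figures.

The damped frequency is ω_d = ω_n√(1−ζ²) = 100·√(1−0.682) = 56.4 rad/s.
Peak time t_p = π/ω_d = π/56.4 = 0.0557 s.

t_p ≈ 0.0557 s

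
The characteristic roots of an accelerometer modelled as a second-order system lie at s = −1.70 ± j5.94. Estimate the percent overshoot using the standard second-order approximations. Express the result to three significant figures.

%OS ≈ 40.7%

The poles are at −σ ± jω_d with σ = 1.70 and ω_d = 5.94, so ω_n = √(σ²+ω_d²) = 6.18 rad/s and ζ = σ/ω_n = 0.275.
%OS = 100 e^{−πζ/√(1−ζ²)} with ζ = 0.275 gives 40.7%.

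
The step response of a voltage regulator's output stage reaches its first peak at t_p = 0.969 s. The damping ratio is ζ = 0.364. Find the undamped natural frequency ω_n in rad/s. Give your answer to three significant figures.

Peak time t_p = π/ω_d, so ω_d = π/t_p = π/0.969 = 3.24 rad/s.
ω_n = ω_d/√(1−ζ²) = 3.24/√0.868 = 3.48 rad/s.

ω_n ≈ 3.48 rad/s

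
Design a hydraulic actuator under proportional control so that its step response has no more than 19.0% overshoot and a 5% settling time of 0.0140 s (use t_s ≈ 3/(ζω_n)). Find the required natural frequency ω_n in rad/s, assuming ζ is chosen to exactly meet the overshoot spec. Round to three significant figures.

ω_n ≈ 459 rad/s

ζ = −ln(OS)/√(π² + (ln OS)²). With OS = 0.190, ln OS = −1.661 and ζ = 1.661/3.554 = 0.467.
From t_s ≈ 3/(ζω_n): ω_n = 3/(ζ·t_s) = 3/(0.467·0.0140) = 459 rad/s.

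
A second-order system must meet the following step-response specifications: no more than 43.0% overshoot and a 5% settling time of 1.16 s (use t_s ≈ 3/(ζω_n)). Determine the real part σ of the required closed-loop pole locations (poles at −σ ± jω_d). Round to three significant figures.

σ ≈ 2.59

The settling-time spec alone fixes σ = ζω_n = 3/t_s = 3/1.16 = 2.59.
(Overshoot then fixes ζ = 0.259 and hence ω_d = σ·√(1−ζ²)/ζ = 9.63 rad/s.)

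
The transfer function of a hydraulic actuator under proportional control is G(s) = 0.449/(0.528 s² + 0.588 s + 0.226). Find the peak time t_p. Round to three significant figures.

t_p ≈ 9.15 s

Dividing through by 0.528: denominator becomes s² + 1.114 s + 0.4280.
So ω_n = √0.4280 = 0.654 rad/s and ζ = 1.114/(2·0.654) = 0.851.
ω_d = ω_n√(1−ζ²) = 0.343 rad/s. t_p = π/ω_d = 9.15 s.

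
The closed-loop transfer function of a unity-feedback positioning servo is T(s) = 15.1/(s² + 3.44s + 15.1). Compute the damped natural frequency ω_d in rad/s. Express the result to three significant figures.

ω_d ≈ 3.48 rad/s

Matching coefficients with s² + 2ζω_n s + ω_n² gives ω_n² = 15.1 ⇒ ω_n = 3.89 rad/s, and ζ = 3.44/(2ω_n) = 0.443.
ω_d = ω_n√(1−ζ²) = 3.48 rad/s.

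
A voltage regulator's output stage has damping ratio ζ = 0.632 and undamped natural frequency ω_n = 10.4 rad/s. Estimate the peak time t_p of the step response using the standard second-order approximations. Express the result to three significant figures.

The damped frequency is ω_d = ω_n√(1−ζ²) = 10.4·√(1−0.399) = 8.06 rad/s.
Peak time t_p = π/ω_d = π/8.06 = 0.390 s.

t_p ≈ 0.390 s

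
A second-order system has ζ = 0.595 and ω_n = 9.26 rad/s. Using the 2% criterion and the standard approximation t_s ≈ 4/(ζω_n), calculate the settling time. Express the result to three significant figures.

t_s ≈ 4/(ζω_n) = 4/(0.595 × 9.26) = 0.726 s.

t_s ≈ 0.726 s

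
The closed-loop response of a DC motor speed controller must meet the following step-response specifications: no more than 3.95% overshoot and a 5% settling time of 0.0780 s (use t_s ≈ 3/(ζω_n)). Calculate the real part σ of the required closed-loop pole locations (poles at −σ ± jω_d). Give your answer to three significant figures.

The settling-time spec alone fixes σ = ζω_n = 3/t_s = 3/0.0780 = 38.5.
(Overshoot then fixes ζ = 0.717 and hence ω_d = σ·√(1−ζ²)/ζ = 37.4 rad/s.)

σ ≈ 38.5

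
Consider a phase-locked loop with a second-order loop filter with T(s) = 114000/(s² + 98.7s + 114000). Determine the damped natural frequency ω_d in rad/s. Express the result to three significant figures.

ω_d ≈ 334 rad/s

ω_n = √114000 = 338 rad/s; ζ = 98.7/(2·338) = 0.146.
The damped frequency ω_d = ω_n√(1−ζ²) = 334 rad/s.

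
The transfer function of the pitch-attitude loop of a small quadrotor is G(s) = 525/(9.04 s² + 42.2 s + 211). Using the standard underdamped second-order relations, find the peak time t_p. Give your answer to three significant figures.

Dividing through by 9.04: denominator becomes s² + 4.668 s + 23.34.
So ω_n = √23.34 = 4.83 rad/s and ζ = 4.668/(2·4.83) = 0.483.
The damped frequency ω_d = ω_n√(1−ζ²) = 4.23 rad/s. t_p = π/ω_d = 0.743 s.

t_p ≈ 0.743 s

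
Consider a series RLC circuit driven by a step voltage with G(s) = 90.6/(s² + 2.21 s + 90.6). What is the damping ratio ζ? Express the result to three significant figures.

ω_n = √90.6 = 9.52 rad/s; ζ = 2.21/(2·9.52) = 0.116.

ζ ≈ 0.116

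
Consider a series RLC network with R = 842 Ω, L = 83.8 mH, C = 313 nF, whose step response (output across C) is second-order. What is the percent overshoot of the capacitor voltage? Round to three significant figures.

For a series RLC circuit (capacitor voltage as output), ω_n = 1/√(LC) = 1/√(83.8 mH · 313 nF) = 6170 rad/s.
ζ = (R/2)·√(C/L) = (842/2)·√(313 nF/83.8 mH) = 0.814.
%OS = 100 e^{−πζ/√(1−ζ²)} with ζ = 0.814 gives 1.23%.

%OS ≈ 1.23%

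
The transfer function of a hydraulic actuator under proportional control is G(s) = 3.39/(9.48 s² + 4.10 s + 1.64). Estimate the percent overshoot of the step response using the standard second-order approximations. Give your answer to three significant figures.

Dividing through by 9.48: denominator becomes s² + 0.4325 s + 0.1730.
So ω_n = √0.1730 = 0.416 rad/s and ζ = 0.4325/(2·0.416) = 0.520.
%OS = 100 e^{−πζ/√(1−ζ²)} with ζ = 0.520 gives 14.8%.

%OS ≈ 14.8%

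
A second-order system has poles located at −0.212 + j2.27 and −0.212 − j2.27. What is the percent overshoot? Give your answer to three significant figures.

%OS ≈ 74.6%

The poles are at −σ ± jω_d with σ = 0.212 and ω_d = 2.27, so ω_n = √(σ²+ω_d²) = 2.28 rad/s and ζ = σ/ω_n = 0.0930.
%OS = 100 e^{−πζ/√(1−ζ²)} with ζ = 0.0930 gives 74.6%.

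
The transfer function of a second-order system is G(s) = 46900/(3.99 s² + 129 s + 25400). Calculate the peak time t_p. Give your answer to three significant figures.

Dividing through by 3.99: denominator becomes s² + 32.33 s + 6366.
So ω_n = √6366 = 79.8 rad/s and ζ = 32.33/(2·79.8) = 0.203.
The damped frequency ω_d = ω_n√(1−ζ²) = 78.1 rad/s. t_p = π/ω_d = 0.0402 s.

t_p ≈ 0.0402 s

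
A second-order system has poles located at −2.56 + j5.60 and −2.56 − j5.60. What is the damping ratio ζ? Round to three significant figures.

ζ ≈ 0.416

With σ = 2.56, ω_d = 5.60: ω_n = √(σ²+ω_d²) = 6.16 rad/s, ζ = σ/ω_n = 0.416.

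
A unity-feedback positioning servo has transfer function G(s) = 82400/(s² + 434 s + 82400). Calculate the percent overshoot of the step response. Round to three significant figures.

%OS ≈ 2.66%

Matching coefficients with s² + 2ζω_n s + ω_n² gives ω_n² = 82400 ⇒ ω_n = 287 rad/s, and ζ = 434/(2ω_n) = 0.756.
%OS = 100·exp(−πζ/√(1−ζ²)) = 2.66%.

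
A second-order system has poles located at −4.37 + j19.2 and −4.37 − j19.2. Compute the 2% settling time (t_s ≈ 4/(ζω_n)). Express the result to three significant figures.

For poles at −σ ± jω_d, ζω_n = σ = 4.37, so t_s ≈ 4/σ = 0.915 s.

t_s ≈ 0.915 s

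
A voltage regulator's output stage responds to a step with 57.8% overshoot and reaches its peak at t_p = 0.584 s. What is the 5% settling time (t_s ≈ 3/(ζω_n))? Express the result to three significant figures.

t_s ≈ 3.20 s

From the overshoot, ζ = −ln(OS)/√(π²+ln²(OS)) = 0.172.
From t_p = π/ω_d, ω_d = π/0.584 = 5.38 rad/s, so ω_n = ω_d/√(1−ζ²) = 5.46 rad/s.
t_s ≈ 3/(ζω_n) = 3/(0.172·5.46) = 3.20 s.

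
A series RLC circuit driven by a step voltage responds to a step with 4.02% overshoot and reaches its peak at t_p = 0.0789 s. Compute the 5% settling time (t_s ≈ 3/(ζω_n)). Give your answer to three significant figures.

t_s ≈ 0.0736 s

From the overshoot, ζ = −ln(OS)/√(π²+ln²(OS)) = 0.715.
From t_p = π/ω_d, ω_d = π/0.0789 = 39.8 rad/s, so ω_n = ω_d/√(1−ζ²) = 57.0 rad/s.
t_s ≈ 3/(ζω_n) = 3/(0.715·57.0) = 0.0736 s.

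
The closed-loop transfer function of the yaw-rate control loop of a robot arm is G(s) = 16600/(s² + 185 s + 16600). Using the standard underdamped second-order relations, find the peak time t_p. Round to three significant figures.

t_p ≈ 0.0350 s

Matching coefficients with s² + 2ζω_n s + ω_n² gives ω_n² = 16600 ⇒ ω_n = 129 rad/s, and ζ = 185/(2ω_n) = 0.718.
The damped frequency ω_d = ω_n√(1−ζ²) = 89.7 rad/s. Then t_p = π/ω_d = 0.0350 s.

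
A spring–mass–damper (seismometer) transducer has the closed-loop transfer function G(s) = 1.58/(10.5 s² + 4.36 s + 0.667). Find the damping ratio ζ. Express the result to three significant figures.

ζ ≈ 0.824

Dividing through by 10.5: denominator becomes s² + 0.4152 s + 0.06352.
So ω_n = √0.06352 = 0.252 rad/s and ζ = 0.4152/(2·0.252) = 0.824.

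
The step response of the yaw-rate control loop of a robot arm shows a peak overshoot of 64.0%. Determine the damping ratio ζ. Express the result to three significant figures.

ζ ≈ 0.141

Inverting the overshoot relation: ζ = |ln 0.640|/√(π² + ln²0.640) = 0.141.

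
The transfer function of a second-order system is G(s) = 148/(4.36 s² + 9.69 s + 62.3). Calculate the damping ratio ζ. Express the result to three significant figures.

ζ ≈ 0.294

Dividing through by 4.36: denominator becomes s² + 2.222 s + 14.29.
So ω_n = √14.29 = 3.78 rad/s and ζ = 2.222/(2·3.78) = 0.294.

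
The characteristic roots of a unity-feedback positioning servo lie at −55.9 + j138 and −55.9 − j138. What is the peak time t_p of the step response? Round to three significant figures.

t_p ≈ 0.0228 s

t_p = π/ω_d with ω_d = 138 (the imaginary part), so t_p = 0.0228 s.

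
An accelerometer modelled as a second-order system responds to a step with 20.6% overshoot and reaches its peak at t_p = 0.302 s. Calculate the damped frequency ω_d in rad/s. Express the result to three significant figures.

t_p = π/ω_d, so ω_d = π/0.302 = 10.4 rad/s.

ω_d ≈ 10.4 rad/s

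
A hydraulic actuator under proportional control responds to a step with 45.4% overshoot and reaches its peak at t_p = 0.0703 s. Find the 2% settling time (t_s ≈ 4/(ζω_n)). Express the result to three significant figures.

t_s ≈ 0.356 s

The overshoot fixes ζ = −ln(OS)/√(π²+ln²(OS)) = 0.244.
t_p = π/ω_d ⇒ ω_d = 44.7 rad/s; then ω_n = ω_d/√(1−ζ²) = 46.1 rad/s.
t_s ≈ 4/(ζω_n) = 4/(0.244·46.1) = 0.356 s.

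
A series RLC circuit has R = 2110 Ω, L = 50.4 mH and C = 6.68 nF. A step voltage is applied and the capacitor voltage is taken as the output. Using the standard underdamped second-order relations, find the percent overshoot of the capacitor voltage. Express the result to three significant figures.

%OS ≈ 27.1%

For a series RLC circuit (capacitor voltage as output), ω_n = 1/√(LC) = 1/√(50.4 mH · 6.68 nF) = 54500 rad/s.
ζ = (R/2)·√(C/L) = (2110/2)·√(6.68 nF/50.4 mH) = 0.384.
%OS = 100·exp(−πζ/√(1−ζ²)) = 27.1%.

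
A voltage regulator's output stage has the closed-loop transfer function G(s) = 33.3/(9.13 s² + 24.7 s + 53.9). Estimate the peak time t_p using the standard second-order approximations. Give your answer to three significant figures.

Dividing through by 9.13: denominator becomes s² + 2.705 s + 5.904.
So ω_n = √5.904 = 2.43 rad/s and ζ = 2.705/(2·2.43) = 0.557.
ω_d = 2.43·√(1 − 0.557²) = 2.02 rad/s. t_p = π/ω_d = 1.56 s.

t_p ≈ 1.56 s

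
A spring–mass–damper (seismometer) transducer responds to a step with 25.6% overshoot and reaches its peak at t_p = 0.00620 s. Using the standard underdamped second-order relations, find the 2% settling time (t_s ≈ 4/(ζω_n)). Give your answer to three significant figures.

t_s ≈ 0.0182 s

From the overshoot, ζ = −ln(OS)/√(π²+ln²(OS)) = 0.398.
t_p = π/ω_d ⇒ ω_d = 507 rad/s; then ω_n = ω_d/√(1−ζ²) = 552 rad/s.
t_s ≈ 4/(ζω_n) = 4/(0.398·552) = 0.0182 s.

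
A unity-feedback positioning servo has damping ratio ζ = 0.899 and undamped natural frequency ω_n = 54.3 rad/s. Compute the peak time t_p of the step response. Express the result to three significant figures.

The damped frequency is ω_d = ω_n√(1−ζ²) = 54.3·√(1−0.808) = 23.8 rad/s.
Peak time t_p = π/ω_d = π/23.8 = 0.132 s.

t_p ≈ 0.132 s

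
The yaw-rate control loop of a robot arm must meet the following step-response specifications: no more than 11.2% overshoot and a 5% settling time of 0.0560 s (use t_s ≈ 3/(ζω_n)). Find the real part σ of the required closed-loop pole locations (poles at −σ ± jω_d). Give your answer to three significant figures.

σ ≈ 53.6

The settling-time spec alone fixes σ = ζω_n = 3/t_s = 3/0.0560 = 53.6.
(Overshoot then fixes ζ = 0.572 and hence ω_d = σ·√(1−ζ²)/ζ = 76.9 rad/s.)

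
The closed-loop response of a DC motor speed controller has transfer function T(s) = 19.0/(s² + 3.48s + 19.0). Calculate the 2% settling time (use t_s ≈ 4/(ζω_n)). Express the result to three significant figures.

t_s ≈ 2.30 s

ω_n = √19.0 = 4.36 rad/s; ζ = 3.48/(2·4.36) = 0.399.
t_s ≈ 4/(ζω_n) = 4/(0.399·4.36) = 2.30 s.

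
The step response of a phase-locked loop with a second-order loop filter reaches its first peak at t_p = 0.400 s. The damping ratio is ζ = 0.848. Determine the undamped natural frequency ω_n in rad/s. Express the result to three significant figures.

ω_n ≈ 14.8 rad/s

Peak time t_p = π/ω_d, so ω_d = π/t_p = π/0.400 = 7.85 rad/s.
ω_n = ω_d/√(1−ζ²) = 7.85/√0.281 = 14.8 rad/s.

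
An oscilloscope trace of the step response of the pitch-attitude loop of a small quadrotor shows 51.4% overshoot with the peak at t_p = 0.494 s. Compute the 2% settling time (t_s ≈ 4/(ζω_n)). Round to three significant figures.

t_s ≈ 2.97 s

ζ from %OS: ζ = |ln 0.514|/√(π²+ln²0.514) = 0.207.
t_p = π/ω_d ⇒ ω_d = 6.36 rad/s; then ω_n = ω_d/√(1−ζ²) = 6.50 rad/s.
t_s ≈ 4/(ζω_n) = 4/(0.207·6.50) = 2.97 s.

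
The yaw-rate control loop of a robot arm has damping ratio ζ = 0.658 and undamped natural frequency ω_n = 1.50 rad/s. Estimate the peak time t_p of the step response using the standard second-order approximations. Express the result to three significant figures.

The damped frequency is ω_d = ω_n√(1−ζ²) = 1.50·√(1−0.433) = 1.13 rad/s.
Peak time t_p = π/ω_d = π/1.13 = 2.78 s.

t_p ≈ 2.78 s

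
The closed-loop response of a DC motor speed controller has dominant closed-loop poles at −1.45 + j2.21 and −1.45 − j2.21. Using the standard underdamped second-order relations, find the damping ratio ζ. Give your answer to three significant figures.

ζ ≈ 0.549

|pole| = ω_n = √(1.45² + 2.21²) = 2.64 rad/s; ζ = cos θ = σ/ω_n = 0.549.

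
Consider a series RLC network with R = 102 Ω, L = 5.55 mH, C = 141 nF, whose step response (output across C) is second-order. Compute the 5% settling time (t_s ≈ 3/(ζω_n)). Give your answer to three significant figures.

t_s ≈ 0.000326 s

For a series RLC circuit (capacitor voltage as output), ω_n = 1/√(LC) = 1/√(5.55 mH · 141 nF) = 35700 rad/s.
ζ = (R/2)·√(C/L) = (102/2)·√(141 nF/5.55 mH) = 0.257.
t_s ≈ 3/(ζω_n) = 0.000326 s.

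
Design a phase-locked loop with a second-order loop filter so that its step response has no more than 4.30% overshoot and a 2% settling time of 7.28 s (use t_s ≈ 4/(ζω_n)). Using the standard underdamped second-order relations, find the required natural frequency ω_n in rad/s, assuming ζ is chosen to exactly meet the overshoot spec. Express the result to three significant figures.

ω_n ≈ 0.776 rad/s

ζ = −ln(OS)/√(π² + (ln OS)²). With OS = 0.0430, ln OS = −3.147 and ζ = 3.147/4.446 = 0.708.
From t_s ≈ 4/(ζω_n): ω_n = 4/(ζ·t_s) = 4/(0.708·7.28) = 0.776 rad/s.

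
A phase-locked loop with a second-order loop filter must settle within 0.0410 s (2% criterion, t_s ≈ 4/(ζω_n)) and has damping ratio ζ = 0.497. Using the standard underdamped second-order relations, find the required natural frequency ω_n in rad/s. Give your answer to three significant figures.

Rearranging t_s ≈ 4/(ζω_n) gives ω_n = 4/(ζ·t_s) = 4/(0.497 × 0.0410) = 196 rad/s.

ω_n ≈ 196 rad/s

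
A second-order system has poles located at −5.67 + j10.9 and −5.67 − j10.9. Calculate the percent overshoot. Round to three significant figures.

|pole| = ω_n = √(5.67² + 10.9²) = 12.3 rad/s; ζ = cos θ = σ/ω_n = 0.461.
Overshoot: exp(−π·0.461/√(1−0.461²)) = 0.195, i.e. 19.5%.

%OS ≈ 19.5%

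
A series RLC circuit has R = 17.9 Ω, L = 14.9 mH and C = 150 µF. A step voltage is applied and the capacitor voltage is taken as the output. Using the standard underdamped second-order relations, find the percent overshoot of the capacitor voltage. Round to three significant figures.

%OS ≈ 0.164%

For a series RLC circuit (capacitor voltage as output), ω_n = 1/√(LC) = 1/√(14.9 mH · 150 µF) = 669 rad/s.
ζ = (R/2)·√(C/L) = (17.9/2)·√(150 µF/14.9 mH) = 0.898.
Overshoot: exp(−π·0.898/√(1−0.898²)) = 0.00164, i.e. 0.164%.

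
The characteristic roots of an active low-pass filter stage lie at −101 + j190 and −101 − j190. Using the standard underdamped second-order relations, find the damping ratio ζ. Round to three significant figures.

ζ ≈ 0.469

The poles are at −σ ± jω_d with σ = 101 and ω_d = 190, so ω_n = √(σ²+ω_d²) = 215 rad/s and ζ = σ/ω_n = 0.469.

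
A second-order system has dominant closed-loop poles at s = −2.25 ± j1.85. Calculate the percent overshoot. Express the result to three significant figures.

|pole| = ω_n = √(2.25² + 1.85²) = 2.91 rad/s; ζ = cos θ = σ/ω_n = 0.772.
%OS = 100 e^{−πζ/√(1−ζ²)} with ζ = 0.772 gives 2.19%.

%OS ≈ 2.19%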